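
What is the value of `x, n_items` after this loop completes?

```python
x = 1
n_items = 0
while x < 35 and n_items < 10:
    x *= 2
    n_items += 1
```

Double until >= 35 or 10 iterations
`x, n_items` takes the values: (1, 0) → (2, 0) → (2, 1) → (4, 1) → (4, 2) → (8, 2) → (8, 3) → (16, 3) → (16, 4) → (32, 4) → (32, 5) → (64, 5) → (64, 6)

Answer: 64, 6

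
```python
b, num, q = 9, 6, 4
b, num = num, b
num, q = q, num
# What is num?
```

Trace:
`b, num, q = 9, 6, 4` → b = 9; num = 6; q = 4
`b, num = num, b` → b = 6; num = 9
`num, q = q, num` → num = 4; q = 9
So num = 4

Answer: 4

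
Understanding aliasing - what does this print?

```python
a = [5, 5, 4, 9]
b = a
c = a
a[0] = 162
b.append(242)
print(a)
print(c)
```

Key concept: multiple aliases.
Step by step:
`a = [5, 5, 4, 9]` → a = [5, 5, 4, 9]
`b = a` → b = [5, 5, 4, 9] (same object as a)
`c = a` → c = [5, 5, 4, 9] (same object as a, b)
`a[0] = 162` → a = [162, 5, 4, 9] (same object as b, c); b = [162, 5, 4, 9] (same object as a, c); c = [162, 5, 4, 9] (same object as a, b)
`b.append(242)` → a = [162, 5, 4, 9, 242] (same object as b, c); b = [162, 5, 4, 9, 242] (same object as a, c); c = [162, 5, 4, 9, 242] (same object as a, b)
`print(a)` → prints [162, 5, 4, 9, 242]
`print(c)` → prints [162, 5, 4, 9, 242]

Answer:
[162, 5, 4, 9, 242]
[162, 5, 4, 9, 242]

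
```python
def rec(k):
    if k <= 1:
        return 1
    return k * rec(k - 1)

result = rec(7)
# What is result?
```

rec(7) = 7 * 6 * 5 * 4 * 3 * 2 * 1 = 5040

Answer: 5040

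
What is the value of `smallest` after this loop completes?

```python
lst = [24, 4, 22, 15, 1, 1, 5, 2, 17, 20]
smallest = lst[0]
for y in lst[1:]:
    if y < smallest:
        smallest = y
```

Minimum of [24, 4, 22, 15, 1, 1, 5, 2, 17, 20]
`smallest` takes the values: 24 → 4 → 1

Answer: 1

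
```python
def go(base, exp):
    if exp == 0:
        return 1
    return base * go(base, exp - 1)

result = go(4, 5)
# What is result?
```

go(4, 5) = 4 * 4 * 4 * 4 * 4 = 1024

Answer: 1024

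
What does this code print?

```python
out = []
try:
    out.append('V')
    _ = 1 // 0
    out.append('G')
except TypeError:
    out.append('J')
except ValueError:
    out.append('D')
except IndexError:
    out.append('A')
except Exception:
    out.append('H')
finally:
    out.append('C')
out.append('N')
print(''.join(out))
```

Execution trace: 'V' (try body) → 'H' (except Exception) → 'C' (finally) → 'N' (after the try/except). Output: VHCN

Answer: VHCN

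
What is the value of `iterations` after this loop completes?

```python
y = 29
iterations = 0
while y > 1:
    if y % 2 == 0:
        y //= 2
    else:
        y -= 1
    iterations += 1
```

Steps to reduce 29 to 1
`iterations` takes the values: 0 → 1 → 2 → 3 → 4 → 5 → 6 → 7

Answer: 7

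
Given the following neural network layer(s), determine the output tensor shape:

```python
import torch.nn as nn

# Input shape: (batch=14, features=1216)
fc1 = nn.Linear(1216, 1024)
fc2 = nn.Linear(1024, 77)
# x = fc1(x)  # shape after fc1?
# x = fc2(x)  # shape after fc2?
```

Input: (14, 1216) -> after fc1: (14, 1024) -> Output: (14, 77)

Answer: (14, 77)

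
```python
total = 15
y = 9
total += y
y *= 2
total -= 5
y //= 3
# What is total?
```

Trace:
`total = 15` → total = 15
`y = 9` → y = 9
`total += y` → total = 24
`y *= 2` → y = 18
`total -= 5` → total = 19
`y //= 3` → y = 6
So total = 19

Answer: 19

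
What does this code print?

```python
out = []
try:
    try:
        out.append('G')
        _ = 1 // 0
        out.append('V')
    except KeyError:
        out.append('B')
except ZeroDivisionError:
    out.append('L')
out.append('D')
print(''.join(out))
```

Execution trace: 'G' (try body) → 'L' (outer except ZeroDivisionError) → 'D' (after the try/except). Output: GLD

Answer: GLD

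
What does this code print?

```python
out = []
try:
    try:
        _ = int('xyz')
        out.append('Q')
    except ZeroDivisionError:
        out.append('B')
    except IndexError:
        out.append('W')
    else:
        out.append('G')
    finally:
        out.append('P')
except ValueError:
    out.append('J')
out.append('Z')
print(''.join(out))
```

Execution trace: 'P' (finally) → 'J' (outer except ValueError) → 'Z' (after the try/except). Output: PJZ

Answer: PJZ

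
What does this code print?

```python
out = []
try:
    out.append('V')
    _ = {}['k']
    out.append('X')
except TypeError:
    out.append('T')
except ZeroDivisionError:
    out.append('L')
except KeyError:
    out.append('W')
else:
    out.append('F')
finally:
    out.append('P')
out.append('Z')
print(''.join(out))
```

Execution trace: 'V' (try body) → 'W' (except KeyError) → 'P' (finally) → 'Z' (after the try/except). Output: VWPZ

Answer: VWPZ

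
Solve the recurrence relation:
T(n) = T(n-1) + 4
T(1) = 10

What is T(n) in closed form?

Unrolling: T(n) = T(1) + 4·(n-1) = 10 + 4(n-1) = 4n + 6.

Answer: T(n) = 4n + 6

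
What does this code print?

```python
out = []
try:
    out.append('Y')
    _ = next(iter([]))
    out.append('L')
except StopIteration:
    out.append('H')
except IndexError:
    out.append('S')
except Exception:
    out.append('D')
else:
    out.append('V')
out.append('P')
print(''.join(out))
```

Execution trace: 'Y' (try body) → 'H' (except StopIteration) → 'P' (after the try/except). Output: YHP

Answer: YHP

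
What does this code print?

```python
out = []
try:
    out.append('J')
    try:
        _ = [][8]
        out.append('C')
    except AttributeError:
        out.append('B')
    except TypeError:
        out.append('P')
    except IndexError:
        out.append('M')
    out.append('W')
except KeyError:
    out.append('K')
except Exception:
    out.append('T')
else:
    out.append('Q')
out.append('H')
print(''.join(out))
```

Execution trace: 'J' (try body) → 'M' (inner except IndexError) → 'W' (try body, no exception) → 'Q' (else) → 'H' (after the try/except). Output: JMWQH

Answer: JMWQH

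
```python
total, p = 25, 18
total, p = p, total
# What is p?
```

Trace:
`total, p = 25, 18` → total = 25; p = 18
`total, p = p, total` → total = 18; p = 25
So p = 25

Answer: 25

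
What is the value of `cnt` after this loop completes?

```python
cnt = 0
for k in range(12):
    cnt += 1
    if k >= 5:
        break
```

Loop breaks when k reaches 5, cnt is 6
`cnt` takes the values: 0 → 1 → 2 → 3 → 4 → 5 → 6

Answer: 6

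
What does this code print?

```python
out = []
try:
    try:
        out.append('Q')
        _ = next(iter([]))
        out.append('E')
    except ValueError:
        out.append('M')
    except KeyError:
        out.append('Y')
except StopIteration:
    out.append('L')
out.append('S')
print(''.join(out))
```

Execution trace: 'Q' (try body) → 'L' (outer except StopIteration) → 'S' (after the try/except). Output: QLS

Answer: QLS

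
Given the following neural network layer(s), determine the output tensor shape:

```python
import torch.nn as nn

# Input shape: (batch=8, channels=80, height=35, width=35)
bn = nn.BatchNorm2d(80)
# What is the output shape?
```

Input: (8, 80, 35, 35) -> Output: (8, 80, 35, 35)

Answer: (8, 80, 35, 35)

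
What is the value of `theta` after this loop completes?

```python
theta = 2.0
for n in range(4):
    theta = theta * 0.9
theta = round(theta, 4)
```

Exponential decay: 2.0 * 0.9^4
`theta` takes the values: 2.0 → 1.8 → 1.62 → 1.458 → 1.3122

Answer: 1.3122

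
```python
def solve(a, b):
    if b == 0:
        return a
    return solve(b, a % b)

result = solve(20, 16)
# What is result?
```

solve(20, 16) -> solve(16, 4) -> solve(4, 0) -> 4

Answer: 4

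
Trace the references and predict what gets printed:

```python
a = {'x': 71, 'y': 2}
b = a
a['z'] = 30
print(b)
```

Key concept: dict aliasing.
Step by step:
`a = {'x': 71, 'y': 2}` → a = {'x': 71, 'y': 2}
`b = a` → b = {'x': 71, 'y': 2} (same object as a)
`a['z'] = 30` → a = {'x': 71, 'y': 2, 'z': 30} (same object as b); b = {'x': 71, 'y': 2, 'z': 30} (same object as a)
`print(b)` → prints {'x': 71, 'y': 2, 'z': 30}

Answer: {'x': 71, 'y': 2, 'z': 30}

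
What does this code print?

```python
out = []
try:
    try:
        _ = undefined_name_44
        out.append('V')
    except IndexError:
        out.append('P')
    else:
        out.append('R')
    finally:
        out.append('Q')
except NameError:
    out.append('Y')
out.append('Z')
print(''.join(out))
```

Execution trace: 'Q' (finally) → 'Y' (outer except NameError) → 'Z' (after the try/except). Output: QYZ

Answer: QYZ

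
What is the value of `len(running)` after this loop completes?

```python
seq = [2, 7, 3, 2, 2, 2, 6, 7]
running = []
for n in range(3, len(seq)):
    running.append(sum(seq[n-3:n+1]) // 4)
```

Number of 4-element averages
`running` takes the values: [] → [3] → [3, 3] → [3, 3, 2] → [3, 3, 2, 3] → [3, 3, 2, 3, 4]
So `len(running)` = 5

Answer: 5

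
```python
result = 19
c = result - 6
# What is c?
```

Trace:
`result = 19` → result = 19
`c = result - 6` → c = 13
So c = 13

Answer: 13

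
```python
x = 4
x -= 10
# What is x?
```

Trace:
`x = 4` → x = 4
`x -= 10` → x = -6
So x = -6

Answer: -6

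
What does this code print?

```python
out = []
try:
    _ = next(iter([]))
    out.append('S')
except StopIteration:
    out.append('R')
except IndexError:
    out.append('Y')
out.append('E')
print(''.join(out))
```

Execution trace: 'R' (except StopIteration) → 'E' (after the try/except). Output: RE

Answer: RE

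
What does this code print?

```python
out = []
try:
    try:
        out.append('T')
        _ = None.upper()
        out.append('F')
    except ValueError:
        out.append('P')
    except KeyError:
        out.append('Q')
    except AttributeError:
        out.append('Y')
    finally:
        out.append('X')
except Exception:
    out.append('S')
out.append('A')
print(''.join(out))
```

Execution trace: 'T' (inner try body) → 'Y' (inner except AttributeError) → 'X' (inner finally) → 'A' (after the try/except). Output: TYXA

Answer: TYXA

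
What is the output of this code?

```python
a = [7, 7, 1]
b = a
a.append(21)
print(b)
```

Key concept: basic list aliasing.
Step by step:
`a = [7, 7, 1]` → a = [7, 7, 1]
`b = a` → b = [7, 7, 1] (same object as a)
`a.append(21)` → a = [7, 7, 1, 21] (same object as b); b = [7, 7, 1, 21] (same object as a)
`print(b)` → prints [7, 7, 1, 21]

Answer: [7, 7, 1, 21]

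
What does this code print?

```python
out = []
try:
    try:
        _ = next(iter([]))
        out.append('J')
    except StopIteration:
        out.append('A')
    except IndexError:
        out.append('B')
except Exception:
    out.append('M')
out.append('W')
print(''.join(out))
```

Execution trace: 'A' (inner except StopIteration) → 'W' (after the try/except). Output: AW

Answer: AW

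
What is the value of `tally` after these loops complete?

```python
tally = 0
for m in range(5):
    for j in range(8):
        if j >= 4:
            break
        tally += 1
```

Inner breaks at 4, outer runs 5 times
`tally` takes the values: 0 → 1 → 2 → 3 → 4 → 5 → 6 → 7 → 8 → 9 → 10 → 11 → 12 → 13 → 14 → 15 → 16 → 17 → 18 → 19 → 20

Answer: 20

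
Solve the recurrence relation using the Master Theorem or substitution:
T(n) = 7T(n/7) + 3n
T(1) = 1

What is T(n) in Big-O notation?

By Master Theorem: a=7, b=7, f(n)=3n. Since log_7(7) = 1 and f(n) = Θ(n^1), Case 2 applies. T(n) = O(n log n).

Answer: O(n log n)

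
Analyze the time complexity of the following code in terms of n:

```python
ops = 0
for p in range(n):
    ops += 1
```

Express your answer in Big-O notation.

Each loop level contributes: n. Multiplying the contributions gives O(n).

Answer: O(n)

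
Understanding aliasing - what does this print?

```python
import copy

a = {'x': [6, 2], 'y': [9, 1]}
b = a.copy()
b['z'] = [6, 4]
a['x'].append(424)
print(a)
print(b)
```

Key concept: shallow copy of dict with mutable values.
Step by step:
`a = {'x': [6, 2], 'y': [9, 1]}` → a = {'x': [6, 2], 'y': [9, 1]}
`b = a.copy()` → b = {'x': [6, 2], 'y': [9, 1]}
`b['z'] = [6, 4]` → b = {'x': [6, 2], 'y': [9, 1], 'z': [6, 4]}
`a['x'].append(424)` → a = {'x': [6, 2, 424], 'y': [9, 1]}; b = {'x': [6, 2, 424], 'y': [9, 1], 'z': [6, 4]}
`print(a)` → prints {'x': [6, 2, 424], 'y': [9, 1]}
`print(b)` → prints {'x': [6, 2, 424], 'y': [9, 1], 'z': [6, 4]}

Answer:
{'x': [6, 2, 424], 'y': [9, 1]}
{'x': [6, 2, 424], 'y': [9, 1], 'z': [6, 4]}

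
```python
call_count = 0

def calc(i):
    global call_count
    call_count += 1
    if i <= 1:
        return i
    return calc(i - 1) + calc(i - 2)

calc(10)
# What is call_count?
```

Calls(i) = 1 + Calls(i-1) + Calls(i-2); Calls(0)=Calls(1)=1. For i=10 this gives 177.

Answer: 177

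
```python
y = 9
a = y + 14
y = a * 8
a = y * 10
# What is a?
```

Trace:
`y = 9` → y = 9
`a = y + 14` → a = 23
`y = a * 8` → y = 184
`a = y * 10` → a = 1840
So a = 1840

Answer: 1840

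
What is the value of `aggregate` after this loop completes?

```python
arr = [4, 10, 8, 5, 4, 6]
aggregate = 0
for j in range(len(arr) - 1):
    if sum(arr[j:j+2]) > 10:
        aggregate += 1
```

Count windows with sum > 10
`aggregate` takes the values: 0 → 1 → 2 → 3

Answer: 3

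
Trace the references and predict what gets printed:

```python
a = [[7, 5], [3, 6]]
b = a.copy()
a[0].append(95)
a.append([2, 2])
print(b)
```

Key concept: shallow copy with nested lists.
Step by step:
`a = [[7, 5], [3, 6]]` → a = [[7, 5], [3, 6]]
`b = a.copy()` → b = [[7, 5], [3, 6]]
`a[0].append(95)` → a = [[7, 5, 95], [3, 6]]; b = [[7, 5, 95], [3, 6]]
`a.append([2, 2])` → a = [[7, 5, 95], [3, 6], [2, 2]]
`print(b)` → prints [[7, 5, 95], [3, 6]]

Answer: [[7, 5, 95], [3, 6]]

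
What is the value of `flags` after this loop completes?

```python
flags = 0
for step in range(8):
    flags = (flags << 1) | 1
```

Build 8 consecutive 1-bits: 0b11111111
`flags` takes the values: 0 → 1 → 3 → 7 → 15 → 31 → 63 → 127 → 255

Answer: 255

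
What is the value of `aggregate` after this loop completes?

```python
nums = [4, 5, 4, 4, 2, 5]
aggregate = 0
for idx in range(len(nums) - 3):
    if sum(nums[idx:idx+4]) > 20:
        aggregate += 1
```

Count windows with sum > 20
`aggregate` takes the values: 0

Answer: 0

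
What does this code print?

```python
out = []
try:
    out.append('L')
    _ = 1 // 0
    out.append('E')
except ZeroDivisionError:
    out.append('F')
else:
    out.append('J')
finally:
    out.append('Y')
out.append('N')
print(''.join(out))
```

Execution trace: 'L' (try body) → 'F' (except ZeroDivisionError) → 'Y' (finally) → 'N' (after the try/except). Output: LFYN

Answer: LFYN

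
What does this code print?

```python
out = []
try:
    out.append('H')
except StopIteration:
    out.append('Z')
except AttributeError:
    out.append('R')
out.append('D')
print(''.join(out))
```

Execution trace: 'H' (try body, no exception) → 'D' (after the try/except). Output: HD

Answer: HD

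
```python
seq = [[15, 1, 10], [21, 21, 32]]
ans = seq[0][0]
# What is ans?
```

Trace:
`seq = [[15, 1, 10], [21, 21, 32]]` → seq = [[15, 1, 10], [21, 21, 32]]
`ans = seq[0][0]` → ans = 15
So ans = 15

Answer: 15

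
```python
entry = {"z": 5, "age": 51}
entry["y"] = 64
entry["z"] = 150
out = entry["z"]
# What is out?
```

Trace:
`entry = {"z": 5, "age": 51}` → entry = {'z': 5, 'age': 51}
`entry["y"] = 64` → entry = {'z': 5, 'age': 51, 'y': 64}
`entry["z"] = 150` → entry = {'z': 150, 'age': 51, 'y': 64}
`out = entry["z"]` → out = 150
So out = 150

Answer: 150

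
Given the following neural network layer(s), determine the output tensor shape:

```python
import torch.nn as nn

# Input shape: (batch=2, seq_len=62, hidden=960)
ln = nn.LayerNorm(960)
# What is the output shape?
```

Input: (2, 62, 960) -> Output: (2, 62, 960)

Answer: (2, 62, 960)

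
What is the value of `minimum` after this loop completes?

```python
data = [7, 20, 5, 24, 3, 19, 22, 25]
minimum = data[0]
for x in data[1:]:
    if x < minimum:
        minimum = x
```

Minimum of [7, 20, 5, 24, 3, 19, 22, 25]
`minimum` takes the values: 7 → 5 → 3

Answer: 3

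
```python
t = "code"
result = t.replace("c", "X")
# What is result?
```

Trace:
`t = "code"` → t = 'code'
`result = t.replace("c", "X")` → result = 'Xode'
So result = 'Xode'

Answer: 'Xode'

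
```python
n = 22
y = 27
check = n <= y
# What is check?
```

Trace:
`n = 22` → n = 22
`y = 27` → y = 27
`check = n <= y` → check = True
So check = True

Answer: True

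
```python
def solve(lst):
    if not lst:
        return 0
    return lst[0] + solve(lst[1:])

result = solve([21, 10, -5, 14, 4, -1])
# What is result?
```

21 + 10 + (-5) + 14 + 4 + (-1) + 0 = 43

Answer: 43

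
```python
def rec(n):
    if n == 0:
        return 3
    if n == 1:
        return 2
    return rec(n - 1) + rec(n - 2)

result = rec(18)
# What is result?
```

Build up from base cases: rec(0)=3, rec(1)=2, rec(2)=5, rec(3)=7, rec(4)=12, rec(5)=19, rec(6)=31, ..., rec(18)=9959

Answer: 9959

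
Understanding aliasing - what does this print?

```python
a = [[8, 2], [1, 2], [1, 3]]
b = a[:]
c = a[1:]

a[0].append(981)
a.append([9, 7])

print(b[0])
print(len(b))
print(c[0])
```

Key concept: slice with nested mutation.
Step by step:
`a = [[8, 2], [1, 2], [1, 3]]` → a = [[8, 2], [1, 2], [1, 3]]
`b = a[:]` → b = [[8, 2], [1, 2], [1, 3]]
`c = a[1:]` → c = [[1, 2], [1, 3]]
`a[0].append(981)` → a = [[8, 2, 981], [1, 2], [1, 3]]; b = [[8, 2, 981], [1, 2], [1, 3]]
`a.append([9, 7])` → a = [[8, 2, 981], [1, 2], [1, 3], [9, 7]]
`print(b[0])` → prints [8, 2, 981]
`print(len(b))` → prints 3
`print(c[0])` → prints [1, 2]

Answer:
[8, 2, 981]
3
[1, 2]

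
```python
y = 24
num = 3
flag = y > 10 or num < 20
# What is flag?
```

Trace:
`y = 24` → y = 24
`num = 3` → num = 3
`flag = y > 10 or num < 20` → flag = True
So flag = True

Answer: True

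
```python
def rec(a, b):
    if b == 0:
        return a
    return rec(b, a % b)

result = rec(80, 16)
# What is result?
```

rec(80, 16) -> rec(16, 0) -> 16

Answer: 16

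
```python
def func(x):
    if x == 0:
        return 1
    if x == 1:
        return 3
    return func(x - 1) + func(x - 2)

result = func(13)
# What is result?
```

Build up from base cases: func(0)=1, func(1)=3, func(2)=4, func(3)=7, func(4)=11, func(5)=18, func(6)=29, ..., func(13)=843

Answer: 843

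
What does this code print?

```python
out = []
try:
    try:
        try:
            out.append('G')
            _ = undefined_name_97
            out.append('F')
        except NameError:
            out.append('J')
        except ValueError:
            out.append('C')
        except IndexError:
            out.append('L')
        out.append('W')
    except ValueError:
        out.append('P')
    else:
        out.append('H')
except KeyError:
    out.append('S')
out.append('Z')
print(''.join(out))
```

Execution trace: 'G' (inner try body) → 'J' (inner except NameError) → 'W' (try body, no exception) → 'H' (else) → 'Z' (after the try/except). Output: GJWHZ

Answer: GJWHZ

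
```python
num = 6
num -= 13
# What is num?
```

Trace:
`num = 6` → num = 6
`num -= 13` → num = -7
So num = -7

Answer: -7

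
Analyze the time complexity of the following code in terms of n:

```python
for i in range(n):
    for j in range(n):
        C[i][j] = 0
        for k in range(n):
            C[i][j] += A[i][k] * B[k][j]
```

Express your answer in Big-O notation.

This is Naive matrix multiplication. Time complexity: O(n³).

Answer: O(n³)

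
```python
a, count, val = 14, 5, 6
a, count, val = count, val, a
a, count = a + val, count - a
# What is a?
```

Trace:
`a, count, val = 14, 5, 6` → a = 14; count = 5; val = 6
`a, count, val = count, val, a` → a = 5; count = 6; val = 14
`a, count = a + val, count - a` → a = 19; count = 1
So a = 19

Answer: 19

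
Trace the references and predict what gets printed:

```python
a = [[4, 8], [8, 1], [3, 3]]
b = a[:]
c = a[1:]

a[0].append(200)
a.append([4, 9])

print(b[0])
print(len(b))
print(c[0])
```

Key concept: slice with nested mutation.
Step by step:
`a = [[4, 8], [8, 1], [3, 3]]` → a = [[4, 8], [8, 1], [3, 3]]
`b = a[:]` → b = [[4, 8], [8, 1], [3, 3]]
`c = a[1:]` → c = [[8, 1], [3, 3]]
`a[0].append(200)` → a = [[4, 8, 200], [8, 1], [3, 3]]; b = [[4, 8, 200], [8, 1], [3, 3]]
`a.append([4, 9])` → a = [[4, 8, 200], [8, 1], [3, 3], [4, 9]]
`print(b[0])` → prints [4, 8, 200]
`print(len(b))` → prints 3
`print(c[0])` → prints [8, 1]

Answer:
[4, 8, 200]
3
[8, 1]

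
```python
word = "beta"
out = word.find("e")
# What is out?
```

Trace:
`word = "beta"` → word = 'beta'
`out = word.find("e")` → out = 1
So out = 1

Answer: 1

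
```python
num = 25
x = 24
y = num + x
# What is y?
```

Trace:
`num = 25` → num = 25
`x = 24` → x = 24
`y = num + x` → y = 49
So y = 49

Answer: 49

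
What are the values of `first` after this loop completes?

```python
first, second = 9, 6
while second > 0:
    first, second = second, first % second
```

GCD of 9 and 6
`first` takes the values: 9 → 6 → 3

Answer: 3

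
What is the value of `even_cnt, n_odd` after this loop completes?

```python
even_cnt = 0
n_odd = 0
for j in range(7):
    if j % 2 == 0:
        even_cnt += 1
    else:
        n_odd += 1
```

Count evens and odds in range(7)
`even_cnt, n_odd` takes the values: (0, 0) → (1, 0) → (1, 1) → (2, 1) → (2, 2) → (3, 2) → (3, 3) → (4, 3)

Answer: 4, 3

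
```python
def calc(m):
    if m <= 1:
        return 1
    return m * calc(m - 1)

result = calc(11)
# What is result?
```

calc(11) = 11 * 10 * 9 * 8 * 7 * 6 * 5 * 4 * 3 * 2 * 1 = 39916800

Answer: 39916800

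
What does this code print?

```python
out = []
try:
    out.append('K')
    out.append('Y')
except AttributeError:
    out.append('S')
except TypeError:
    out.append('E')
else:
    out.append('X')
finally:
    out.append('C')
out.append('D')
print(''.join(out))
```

Execution trace: 'K' (try body) → 'Y' (try body, no exception) → 'X' (else) → 'C' (finally) → 'D' (after the try/except). Output: KYXCD

Answer: KYXCD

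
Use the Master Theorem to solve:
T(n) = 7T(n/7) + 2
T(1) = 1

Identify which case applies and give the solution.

a=7, b=7, f(n)=2. log_7(7) = 1. Since c=0 < 1, Case 1 applies: T(n) = Θ(n^log_b(a)) = O(n).

Answer: O(n) - Case 1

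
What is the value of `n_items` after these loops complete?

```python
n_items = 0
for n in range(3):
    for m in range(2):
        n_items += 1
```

3 * 2 = 6
`n_items` takes the values: 0 → 1 → 2 → 3 → 4 → 5 → 6

Answer: 6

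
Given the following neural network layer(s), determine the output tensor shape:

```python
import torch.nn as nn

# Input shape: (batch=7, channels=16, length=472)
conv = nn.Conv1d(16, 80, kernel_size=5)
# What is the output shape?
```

Input: (7, 16, 472) -> Output: (7, 80, 468)

Answer: (7, 80, 468)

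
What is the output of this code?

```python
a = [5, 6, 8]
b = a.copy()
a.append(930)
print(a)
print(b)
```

Key concept: list.copy() creates independent copy.
Step by step:
`a = [5, 6, 8]` → a = [5, 6, 8]
`b = a.copy()` → b = [5, 6, 8]
`a.append(930)` → a = [5, 6, 8, 930]
`print(a)` → prints [5, 6, 8, 930]
`print(b)` → prints [5, 6, 8]

Answer:
[5, 6, 8, 930]
[5, 6, 8]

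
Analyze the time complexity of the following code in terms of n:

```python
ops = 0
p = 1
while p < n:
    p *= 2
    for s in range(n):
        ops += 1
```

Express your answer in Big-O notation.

Each loop level contributes: log n × n. Multiplying the contributions gives O(n log n).

Answer: O(n log n)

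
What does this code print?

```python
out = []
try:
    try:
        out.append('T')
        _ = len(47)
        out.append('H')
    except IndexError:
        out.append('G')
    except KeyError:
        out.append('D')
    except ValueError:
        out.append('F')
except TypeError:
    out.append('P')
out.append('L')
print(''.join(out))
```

Execution trace: 'T' (try body) → 'P' (outer except TypeError) → 'L' (after the try/except). Output: TPL

Answer: TPL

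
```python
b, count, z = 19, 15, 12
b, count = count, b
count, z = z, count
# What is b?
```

Trace:
`b, count, z = 19, 15, 12` → b = 19; count = 15; z = 12
`b, count = count, b` → b = 15; count = 19
`count, z = z, count` → count = 12; z = 19
So b = 15

Answer: 15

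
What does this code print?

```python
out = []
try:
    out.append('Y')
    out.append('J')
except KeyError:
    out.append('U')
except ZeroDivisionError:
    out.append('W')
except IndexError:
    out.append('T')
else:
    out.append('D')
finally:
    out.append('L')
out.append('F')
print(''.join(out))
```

Execution trace: 'Y' (try body) → 'J' (try body, no exception) → 'D' (else) → 'L' (finally) → 'F' (after the try/except). Output: YJDLF

Answer: YJDLF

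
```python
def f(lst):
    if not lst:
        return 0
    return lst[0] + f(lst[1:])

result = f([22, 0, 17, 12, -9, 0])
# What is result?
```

22 + 0 + 17 + 12 + (-9) + 0 + 0 = 42

Answer: 42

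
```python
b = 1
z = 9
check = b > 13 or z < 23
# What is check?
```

Trace:
`b = 1` → b = 1
`z = 9` → z = 9
`check = b > 13 or z < 23` → check = True
So check = True

Answer: True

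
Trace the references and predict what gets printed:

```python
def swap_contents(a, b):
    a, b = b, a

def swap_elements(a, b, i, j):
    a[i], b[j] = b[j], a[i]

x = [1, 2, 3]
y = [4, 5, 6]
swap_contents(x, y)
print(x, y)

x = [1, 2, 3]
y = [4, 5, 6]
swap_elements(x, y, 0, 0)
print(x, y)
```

Key concept: parameter rebinding vs mutation.
Step by step:
`x = [1, 2, 3]` → x = [1, 2, 3]
`y = [4, 5, 6]` → y = [4, 5, 6]
`swap_contents(x, y)` → no visible change to tracked variables
`print(x, y)` → prints [1, 2, 3] [4, 5, 6]
`x = [1, 2, 3]` → x = [1, 2, 3]
`y = [4, 5, 6]` → y = [4, 5, 6]
`swap_elements(x, y, 0, 0)` → x = [4, 2, 3]; y = [1, 5, 6]
`print(x, y)` → prints [4, 2, 3] [1, 5, 6]

Answer:
[1, 2, 3] [4, 5, 6]
[4, 2, 3] [1, 5, 6]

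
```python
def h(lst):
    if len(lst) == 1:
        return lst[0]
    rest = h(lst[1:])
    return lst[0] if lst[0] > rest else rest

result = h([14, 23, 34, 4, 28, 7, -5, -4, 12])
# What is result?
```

Recursive max over [14, 23, 34, 4, 28, 7, -5, -4, 12] = 34

Answer: 34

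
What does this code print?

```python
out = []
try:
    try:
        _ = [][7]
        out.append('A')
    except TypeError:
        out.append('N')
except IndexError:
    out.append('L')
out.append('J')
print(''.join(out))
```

Execution trace: 'L' (outer except IndexError) → 'J' (after the try/except). Output: LJ

Answer: LJ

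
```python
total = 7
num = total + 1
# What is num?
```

Trace:
`total = 7` → total = 7
`num = total + 1` → num = 8
So num = 8

Answer: 8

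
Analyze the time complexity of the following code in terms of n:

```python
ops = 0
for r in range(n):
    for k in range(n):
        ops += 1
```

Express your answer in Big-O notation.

Each loop level contributes: n × n. Multiplying the contributions gives O(n^2).

Answer: O(n^2)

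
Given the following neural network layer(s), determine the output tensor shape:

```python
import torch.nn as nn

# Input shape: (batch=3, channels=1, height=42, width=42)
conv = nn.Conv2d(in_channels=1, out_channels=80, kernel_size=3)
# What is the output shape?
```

Input: (3, 1, 42, 42) -> Output: (3, 80, 40, 40)

Answer: (3, 80, 40, 40)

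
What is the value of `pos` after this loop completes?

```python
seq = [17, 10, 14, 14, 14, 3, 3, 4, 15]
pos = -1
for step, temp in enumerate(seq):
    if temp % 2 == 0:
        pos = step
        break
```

First even number index in [17, 10, 14, 14, 14, 3, 3, 4, 15]
`pos` takes the values: -1 → 1

Answer: 1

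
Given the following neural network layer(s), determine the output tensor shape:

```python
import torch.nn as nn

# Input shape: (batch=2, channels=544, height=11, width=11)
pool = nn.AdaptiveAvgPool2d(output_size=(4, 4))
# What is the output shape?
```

Input: (2, 544, 11, 11) -> Output: (2, 544, 4, 4)

Answer: (2, 544, 4, 4)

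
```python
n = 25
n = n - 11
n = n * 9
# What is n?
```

Trace:
`n = 25` → n = 25
`n = n - 11` → n = 14
`n = n * 9` → n = 126
So n = 126

Answer: 126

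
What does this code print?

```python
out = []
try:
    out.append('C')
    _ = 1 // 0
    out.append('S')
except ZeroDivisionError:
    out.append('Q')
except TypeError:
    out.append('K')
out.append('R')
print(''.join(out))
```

Execution trace: 'C' (try body) → 'Q' (except ZeroDivisionError) → 'R' (after the try/except). Output: CQR

Answer: CQR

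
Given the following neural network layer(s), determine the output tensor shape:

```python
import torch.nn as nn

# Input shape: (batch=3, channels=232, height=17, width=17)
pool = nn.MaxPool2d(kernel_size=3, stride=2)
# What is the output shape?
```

Input: (3, 232, 17, 17) -> Output: (3, 232, 8, 8)

Answer: (3, 232, 8, 8)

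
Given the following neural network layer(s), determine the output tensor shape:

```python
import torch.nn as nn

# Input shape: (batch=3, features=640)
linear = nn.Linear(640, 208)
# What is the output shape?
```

Input: (3, 640) -> Output: (3, 208)

Answer: (3, 208)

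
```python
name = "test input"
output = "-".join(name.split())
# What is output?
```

Trace:
`name = "test input"` → name = 'test input'
`output = "-".join(name.split())` → output = 'test-input'
So output = 'test-input'

Answer: 'test-input'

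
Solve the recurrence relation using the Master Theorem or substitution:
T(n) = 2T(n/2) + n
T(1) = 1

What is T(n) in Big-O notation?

By Master Theorem: a=2, b=2, f(n)=n. Since log_2(2) = 1 and f(n) = Θ(n^1), Case 2 applies. T(n) = O(n log n).

Answer: O(n log n)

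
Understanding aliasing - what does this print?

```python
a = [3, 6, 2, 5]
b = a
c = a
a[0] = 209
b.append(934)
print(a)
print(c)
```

Key concept: multiple aliases.
Step by step:
`a = [3, 6, 2, 5]` → a = [3, 6, 2, 5]
`b = a` → b = [3, 6, 2, 5] (same object as a)
`c = a` → c = [3, 6, 2, 5] (same object as a, b)
`a[0] = 209` → a = [209, 6, 2, 5] (same object as b, c); b = [209, 6, 2, 5] (same object as a, c); c = [209, 6, 2, 5] (same object as a, b)
`b.append(934)` → a = [209, 6, 2, 5, 934] (same object as b, c); b = [209, 6, 2, 5, 934] (same object as a, c); c = [209, 6, 2, 5, 934] (same object as a, b)
`print(a)` → prints [209, 6, 2, 5, 934]
`print(c)` → prints [209, 6, 2, 5, 934]

Answer:
[209, 6, 2, 5, 934]
[209, 6, 2, 5, 934]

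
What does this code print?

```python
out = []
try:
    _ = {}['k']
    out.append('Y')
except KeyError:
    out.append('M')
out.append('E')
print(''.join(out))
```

Execution trace: 'M' (except KeyError) → 'E' (after the try/except). Output: ME

Answer: ME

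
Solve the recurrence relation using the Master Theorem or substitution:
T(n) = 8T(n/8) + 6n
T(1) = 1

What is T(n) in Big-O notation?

By Master Theorem: a=8, b=8, f(n)=6n. Since log_8(8) = 1 and f(n) = Θ(n^1), Case 2 applies. T(n) = O(n log n).

Answer: O(n log n)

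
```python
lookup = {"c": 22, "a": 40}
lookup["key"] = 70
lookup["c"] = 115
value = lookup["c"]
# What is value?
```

Trace:
`lookup = {"c": 22, "a": 40}` → lookup = {'c': 22, 'a': 40}
`lookup["key"] = 70` → lookup = {'c': 22, 'a': 40, 'key': 70}
`lookup["c"] = 115` → lookup = {'c': 115, 'a': 40, 'key': 70}
`value = lookup["c"]` → value = 115
So value = 115

Answer: 115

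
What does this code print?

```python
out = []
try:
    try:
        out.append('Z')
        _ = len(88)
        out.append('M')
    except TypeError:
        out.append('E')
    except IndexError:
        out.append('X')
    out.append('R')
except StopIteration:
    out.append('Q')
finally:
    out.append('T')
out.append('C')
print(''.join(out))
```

Execution trace: 'Z' (inner try body) → 'E' (inner except TypeError) → 'R' (try body, no exception) → 'T' (finally) → 'C' (after the try/except). Output: ZERTC

Answer: ZERTC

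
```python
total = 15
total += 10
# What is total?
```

Trace:
`total = 15` → total = 15
`total += 10` → total = 25
So total = 25

Answer: 25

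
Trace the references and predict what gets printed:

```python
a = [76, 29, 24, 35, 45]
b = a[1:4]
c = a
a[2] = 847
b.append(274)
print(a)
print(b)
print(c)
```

Key concept: slice vs alias.
Step by step:
`a = [76, 29, 24, 35, 45]` → a = [76, 29, 24, 35, 45]
`b = a[1:4]` → b = [29, 24, 35]
`c = a` → c = [76, 29, 24, 35, 45] (same object as a)
`a[2] = 847` → a = [76, 29, 847, 35, 45] (same object as c); c = [76, 29, 847, 35, 45] (same object as a)
`b.append(274)` → b = [29, 24, 35, 274]
`print(a)` → prints [76, 29, 847, 35, 45]
`print(b)` → prints [29, 24, 35, 274]
`print(c)` → prints [76, 29, 847, 35, 45]

Answer:
[76, 29, 847, 35, 45]
[29, 24, 35, 274]
[76, 29, 847, 35, 45]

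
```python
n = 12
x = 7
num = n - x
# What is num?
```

Trace:
`n = 12` → n = 12
`x = 7` → x = 7
`num = n - x` → num = 5
So num = 5

Answer: 5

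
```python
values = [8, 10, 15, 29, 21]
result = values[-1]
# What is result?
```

Trace:
`values = [8, 10, 15, 29, 21]` → values = [8, 10, 15, 29, 21]
`result = values[-1]` → result = 21
So result = 21

Answer: 21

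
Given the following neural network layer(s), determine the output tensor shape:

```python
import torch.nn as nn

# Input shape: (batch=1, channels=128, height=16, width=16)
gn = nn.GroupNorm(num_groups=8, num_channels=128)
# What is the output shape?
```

Input: (1, 128, 16, 16) -> Output: (1, 128, 16, 16)

Answer: (1, 128, 16, 16)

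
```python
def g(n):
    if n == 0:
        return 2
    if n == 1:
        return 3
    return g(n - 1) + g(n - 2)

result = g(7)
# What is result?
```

Build up from base cases: g(0)=2, g(1)=3, g(2)=5, g(3)=8, g(4)=13, g(5)=21, g(6)=34, ..., g(7)=55

Answer: 55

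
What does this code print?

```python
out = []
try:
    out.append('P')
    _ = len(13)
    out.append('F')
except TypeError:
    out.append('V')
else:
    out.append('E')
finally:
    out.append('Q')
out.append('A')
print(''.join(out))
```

Execution trace: 'P' (try body) → 'V' (except TypeError) → 'Q' (finally) → 'A' (after the try/except). Output: PVQA

Answer: PVQA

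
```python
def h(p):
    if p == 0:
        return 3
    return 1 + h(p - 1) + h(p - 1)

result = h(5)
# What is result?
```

h(p) = 1 + 2·h(p-1), h(0)=3. Closed form: (3+1)·2^5 - 1 = 127.

Answer: 127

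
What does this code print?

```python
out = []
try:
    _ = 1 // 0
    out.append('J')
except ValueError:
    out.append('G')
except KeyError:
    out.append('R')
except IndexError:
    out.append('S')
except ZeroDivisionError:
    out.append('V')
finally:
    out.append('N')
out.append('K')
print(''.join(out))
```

Execution trace: 'V' (except ZeroDivisionError) → 'N' (finally) → 'K' (after the try/except). Output: VNK

Answer: VNK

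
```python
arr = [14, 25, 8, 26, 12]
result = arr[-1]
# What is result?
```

Trace:
`arr = [14, 25, 8, 26, 12]` → arr = [14, 25, 8, 26, 12]
`result = arr[-1]` → result = 12
So result = 12

Answer: 12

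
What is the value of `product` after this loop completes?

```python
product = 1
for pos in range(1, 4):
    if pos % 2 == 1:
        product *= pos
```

Product of odd numbers 1 to 3
`product` takes the values: 1 → 3

Answer: 3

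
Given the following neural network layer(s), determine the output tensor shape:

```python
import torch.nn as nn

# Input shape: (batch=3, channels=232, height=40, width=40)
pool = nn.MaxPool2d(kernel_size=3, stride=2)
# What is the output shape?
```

Input: (3, 232, 40, 40) -> Output: (3, 232, 19, 19)

Answer: (3, 232, 19, 19)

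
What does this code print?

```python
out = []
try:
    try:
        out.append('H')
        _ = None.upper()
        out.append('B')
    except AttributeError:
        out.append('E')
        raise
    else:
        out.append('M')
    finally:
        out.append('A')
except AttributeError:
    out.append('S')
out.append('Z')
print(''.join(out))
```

Execution trace: 'H' (inner try body) → 'E' (inner except AttributeError) → 'A' (inner finally) → 'S' (outer except AttributeError) → 'Z' (after the try/except). Output: HEASZ

Answer: HEASZ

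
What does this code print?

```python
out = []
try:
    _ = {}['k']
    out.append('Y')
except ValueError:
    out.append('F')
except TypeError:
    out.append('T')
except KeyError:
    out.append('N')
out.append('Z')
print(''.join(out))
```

Execution trace: 'N' (except KeyError) → 'Z' (after the try/except). Output: NZ

Answer: NZ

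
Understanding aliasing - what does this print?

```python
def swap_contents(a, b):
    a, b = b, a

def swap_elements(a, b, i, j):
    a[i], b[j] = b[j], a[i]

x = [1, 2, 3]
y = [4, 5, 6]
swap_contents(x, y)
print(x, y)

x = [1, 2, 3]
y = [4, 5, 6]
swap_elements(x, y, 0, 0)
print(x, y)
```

Key concept: parameter rebinding vs mutation.
Step by step:
`x = [1, 2, 3]` → x = [1, 2, 3]
`y = [4, 5, 6]` → y = [4, 5, 6]
`swap_contents(x, y)` → no visible change to tracked variables
`print(x, y)` → prints [1, 2, 3] [4, 5, 6]
`x = [1, 2, 3]` → x = [1, 2, 3]
`y = [4, 5, 6]` → y = [4, 5, 6]
`swap_elements(x, y, 0, 0)` → x = [4, 2, 3]; y = [1, 5, 6]
`print(x, y)` → prints [4, 2, 3] [1, 5, 6]

Answer:
[1, 2, 3] [4, 5, 6]
[4, 2, 3] [1, 5, 6]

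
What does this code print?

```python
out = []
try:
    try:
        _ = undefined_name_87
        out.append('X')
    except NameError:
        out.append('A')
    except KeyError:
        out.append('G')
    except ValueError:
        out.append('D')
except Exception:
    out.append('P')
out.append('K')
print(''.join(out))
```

Execution trace: 'A' (inner except NameError) → 'K' (after the try/except). Output: AK

Answer: AK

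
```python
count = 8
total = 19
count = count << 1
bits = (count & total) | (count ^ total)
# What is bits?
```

Trace:
`count = 8` → count = 8
`total = 19` → total = 19
`count = count << 1` → count = 16
`bits = (count & total) | (count ^ total)` → bits = 19
So bits = 19

Answer: 19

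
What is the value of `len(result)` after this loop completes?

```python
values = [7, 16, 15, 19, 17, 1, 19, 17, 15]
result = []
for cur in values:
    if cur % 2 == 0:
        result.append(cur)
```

Count even numbers in [7, 16, 15, 19, 17, 1, 19, 17, 15]
`result` takes the values: [] → [16]
So `len(result)` = 1

Answer: 1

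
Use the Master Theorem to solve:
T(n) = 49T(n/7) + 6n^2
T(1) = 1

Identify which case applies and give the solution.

a=49, b=7, f(n)=6n^2. log_7(49) = 2. Since c=2 = 2, Case 2 applies: T(n) = Θ(n^log_b(a) · log n) = O(n^2 log n).

Answer: O(n^2 log n) - Case 2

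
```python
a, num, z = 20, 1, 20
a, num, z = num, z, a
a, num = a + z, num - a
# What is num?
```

Trace:
`a, num, z = 20, 1, 20` → a = 20; num = 1; z = 20
`a, num, z = num, z, a` → a = 1; num = 20; z = 20
`a, num = a + z, num - a` → a = 21; num = 19
So num = 19

Answer: 19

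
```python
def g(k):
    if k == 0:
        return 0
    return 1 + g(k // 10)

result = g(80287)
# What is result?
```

Count of digits of 80287: 5

Answer: 5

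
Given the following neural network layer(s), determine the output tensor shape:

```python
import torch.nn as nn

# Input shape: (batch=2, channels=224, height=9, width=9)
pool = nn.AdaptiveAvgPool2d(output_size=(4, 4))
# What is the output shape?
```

Input: (2, 224, 9, 9) -> Output: (2, 224, 4, 4)

Answer: (2, 224, 4, 4)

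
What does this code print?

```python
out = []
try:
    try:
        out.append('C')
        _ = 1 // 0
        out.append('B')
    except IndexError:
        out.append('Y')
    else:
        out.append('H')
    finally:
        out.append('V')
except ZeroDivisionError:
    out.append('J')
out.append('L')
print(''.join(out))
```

Execution trace: 'C' (try body) → 'V' (finally) → 'J' (outer except ZeroDivisionError) → 'L' (after the try/except). Output: CVJL

Answer: CVJL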